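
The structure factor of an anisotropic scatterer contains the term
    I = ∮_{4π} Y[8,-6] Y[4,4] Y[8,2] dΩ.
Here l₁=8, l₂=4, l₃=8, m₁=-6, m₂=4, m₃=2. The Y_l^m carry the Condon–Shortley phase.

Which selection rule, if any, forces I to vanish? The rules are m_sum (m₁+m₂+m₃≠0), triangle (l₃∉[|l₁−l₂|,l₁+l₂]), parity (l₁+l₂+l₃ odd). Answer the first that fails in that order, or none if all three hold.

azimuthal sum: -6 + 4 + 2 = 0  ✓
4 ≤ 8 ≤ 12 (triangle on l)  ✓
L = 8 + 4 + 8 = 20 (even)  ✓

none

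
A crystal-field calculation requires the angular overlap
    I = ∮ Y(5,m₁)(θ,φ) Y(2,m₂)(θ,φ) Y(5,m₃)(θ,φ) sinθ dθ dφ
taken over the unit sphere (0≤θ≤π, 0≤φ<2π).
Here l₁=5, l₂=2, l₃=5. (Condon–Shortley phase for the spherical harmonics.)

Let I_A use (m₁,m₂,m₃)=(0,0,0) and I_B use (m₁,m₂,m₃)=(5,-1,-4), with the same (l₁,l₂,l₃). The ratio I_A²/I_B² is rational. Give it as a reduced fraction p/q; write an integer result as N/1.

Shared (l₁,l₂,l₃)=(5,2,5): N and (l;000)² cancel in I_A²/I_B².
A: Δ = 2!·8!·2!/13! = 1/38610; Racah Σ t=0..2: t=0:+1/2880 t=1:−1/576 t=2:+1/2880 = -1/960; ⇒ 3j(5 2 5; 0 0 0)² = 10/429, sgn +1
B: Δ = 2!·8!·2!/13! = 1/38610; Racah Σ t=0..0: t=0:+1/80640 = 1/80640; ⇒ 3j(5 2 5; 5 -1 -4)² = 9/286, sgn -1
I_A²/I_B² = (10/429)/(9/286) = 20/27

20/27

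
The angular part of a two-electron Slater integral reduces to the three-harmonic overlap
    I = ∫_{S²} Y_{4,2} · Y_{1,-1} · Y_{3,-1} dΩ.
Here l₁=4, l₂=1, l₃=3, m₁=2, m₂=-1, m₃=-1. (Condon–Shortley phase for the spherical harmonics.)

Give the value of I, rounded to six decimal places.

0.238414

Checks pass: Σm=0; 8 even; l₃=3∈[3,5].
(2·4+1)(2·1+1)(2·3+1) = 189
Δ: 2! 6! 0! / 9! → 1/252
sum: t=1:−1/36 = -1/36
3j²(4 1 3; 0 0 0) = Δ·Π!·Σ² = 4/63  (sign +1)
sum: t=0:+1/96 = 1/96
3j²(4 1 3; 2 -1 -1) = Δ·Π!·Σ² = 5/84  (sign +1)
combine: 4πI² = 189·4/63·5/84 = 5/7
take √, sign +1: I = 0.23841361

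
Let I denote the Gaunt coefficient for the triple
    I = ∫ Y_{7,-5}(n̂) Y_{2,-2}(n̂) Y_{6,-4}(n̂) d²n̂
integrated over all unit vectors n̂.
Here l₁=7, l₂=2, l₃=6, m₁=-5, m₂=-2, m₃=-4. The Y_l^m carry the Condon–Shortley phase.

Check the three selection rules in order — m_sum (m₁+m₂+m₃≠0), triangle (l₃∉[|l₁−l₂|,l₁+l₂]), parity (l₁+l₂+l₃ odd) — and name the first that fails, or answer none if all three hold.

m_sum

Σmᵢ = -11  ✗
l₃∈[|l₁−l₂|,l₁+l₂]=[5,9], have l₃=6
Σlᵢ = 15 ⇒ odd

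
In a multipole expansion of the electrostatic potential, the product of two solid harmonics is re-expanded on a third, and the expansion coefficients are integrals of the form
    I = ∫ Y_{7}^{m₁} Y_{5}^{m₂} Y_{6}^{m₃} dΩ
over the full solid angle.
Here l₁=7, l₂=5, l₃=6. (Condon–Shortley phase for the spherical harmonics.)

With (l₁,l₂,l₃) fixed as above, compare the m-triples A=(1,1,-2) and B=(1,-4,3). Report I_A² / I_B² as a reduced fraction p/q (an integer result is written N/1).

134689/263424

l's match ⇒ only the (l;m) 3-j factors differ between A and B.
A: triangle coeff Δ(7,5,6) = 1/174594420; Σ_t [2,6]: t=2:+1/663552 t=3:−1/155520 t=4:+1/276480 t=5:−1/3628800 t=6:+1/696729600 = -367/232243200; (3j)²=134689/19399380 [(7 5 6; 1 1 -2)], sign=-1
B: triangle coeff Δ(7,5,6) = 1/174594420; Σ_t [0,1]: t=0:+1/6220800 t=1:−1/2073600 = -1/3110400; (3j)²=3136/230945 [(7 5 6; 1 -4 3)], sign=+1
I_A²/I_B² = (134689/19399380)/(3136/230945) = 134689/263424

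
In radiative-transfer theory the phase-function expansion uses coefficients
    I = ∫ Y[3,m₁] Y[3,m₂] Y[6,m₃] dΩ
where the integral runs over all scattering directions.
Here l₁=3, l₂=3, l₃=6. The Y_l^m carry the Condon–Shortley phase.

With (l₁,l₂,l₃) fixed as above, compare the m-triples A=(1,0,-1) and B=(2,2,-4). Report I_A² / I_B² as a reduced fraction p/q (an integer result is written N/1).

25/36

l's match ⇒ only the (l;m) 3-j factors differ between A and B.
A: triangle coeff Δ(3,3,6) = 1/12012; Σ_t [0,0]: t=0:+1/1728 = 1/1728; (3j)²=25/858 [(3 3 6; 1 0 -1)], sign=-1
B: triangle coeff Δ(3,3,6) = 1/12012; Σ_t [0,0]: t=0:+1/14400 = 1/14400; (3j)²=6/143 [(3 3 6; 2 2 -4)], sign=+1
I_A²/I_B² = (25/858)/(6/143) = 25/36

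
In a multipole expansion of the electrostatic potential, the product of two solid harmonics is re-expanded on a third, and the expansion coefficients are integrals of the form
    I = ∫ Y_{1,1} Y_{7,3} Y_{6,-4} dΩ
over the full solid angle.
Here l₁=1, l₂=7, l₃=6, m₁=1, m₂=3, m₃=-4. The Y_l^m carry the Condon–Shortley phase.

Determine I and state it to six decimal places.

Checks pass: Σm=0; 14 even; l₃=6∈[6,8].
(2·1+1)(2·7+1)(2·6+1) = 585
Δ: 2! 0! 12! / 15! → 1/1365
sum: t=1:−1/518400 = -1/518400
3j²(1 7 6; 0 0 0) = Δ·Π!·Σ² = 7/195  (sign -1)
sum: t=0:+1/14515200 = 1/14515200
3j²(1 7 6; 1 3 -4) = Δ·Π!·Σ² = 2/455  (sign +1)
combine: 4πI² = 585·7/195·2/455 = 6/65
take √, sign -1: I = -0.08570655

-0.085707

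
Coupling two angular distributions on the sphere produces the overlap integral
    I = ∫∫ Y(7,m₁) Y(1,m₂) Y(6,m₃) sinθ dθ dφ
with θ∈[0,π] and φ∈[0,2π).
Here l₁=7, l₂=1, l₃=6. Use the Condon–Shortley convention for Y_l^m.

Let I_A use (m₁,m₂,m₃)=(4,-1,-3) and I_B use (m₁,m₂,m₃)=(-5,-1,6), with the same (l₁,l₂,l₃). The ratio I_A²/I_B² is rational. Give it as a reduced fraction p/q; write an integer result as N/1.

55/1

Same 7,1,6: normalisation and zero-m 3j drop out of the ratio.
A: Δ: 2! 12! 0! / 15! → 1/1365; sum: t=0:+1/4354560 = 1/4354560; 3j²(7 1 6; 4 -1 -3) = Δ·Π!·Σ² = 11/273  (sign -1)
B: Δ: 2! 12! 0! / 15! → 1/1365; sum: t=0:+1/958003200 = 1/958003200; 3j²(7 1 6; -5 -1 6) = Δ·Π!·Σ² = 1/1365  (sign +1)
I_A²/I_B² = (11/273)/(1/1365) = 55/1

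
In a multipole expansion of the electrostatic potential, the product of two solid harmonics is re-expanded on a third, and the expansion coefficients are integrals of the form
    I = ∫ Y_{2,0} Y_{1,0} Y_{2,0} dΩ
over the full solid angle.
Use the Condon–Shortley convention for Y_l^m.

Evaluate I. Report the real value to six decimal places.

0.000000

L=5 odd ⇒ parity kills the (l;000) factor ⇒ I = 0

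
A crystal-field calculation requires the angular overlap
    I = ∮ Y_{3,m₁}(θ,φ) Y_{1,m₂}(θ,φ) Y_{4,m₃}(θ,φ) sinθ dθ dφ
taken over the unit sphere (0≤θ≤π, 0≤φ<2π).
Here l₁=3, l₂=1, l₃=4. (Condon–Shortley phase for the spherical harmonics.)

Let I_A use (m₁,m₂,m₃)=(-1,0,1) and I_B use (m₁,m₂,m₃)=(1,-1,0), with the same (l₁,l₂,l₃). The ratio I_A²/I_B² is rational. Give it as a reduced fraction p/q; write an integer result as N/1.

Shared (l₁,l₂,l₃)=(3,1,4): N and (l;000)² cancel in I_A²/I_B².
A: Δ = 0!·6!·2!/9! = 1/252; Racah Σ t=0..0: t=0:+1/48 = 1/48; ⇒ 3j(3 1 4; -1 0 1)² = 5/84, sgn -1
B: Δ = 0!·6!·2!/9! = 1/252; Racah Σ t=0..0: t=0:+1/96 = 1/96; ⇒ 3j(3 1 4; 1 -1 0)² = 1/42, sgn +1
I_A²/I_B² = (5/84)/(1/42) = 5/2

5/2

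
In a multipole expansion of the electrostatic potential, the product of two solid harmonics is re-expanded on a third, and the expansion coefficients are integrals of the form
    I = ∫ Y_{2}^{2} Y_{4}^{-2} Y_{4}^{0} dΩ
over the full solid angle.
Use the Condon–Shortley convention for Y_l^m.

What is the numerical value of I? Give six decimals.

-0.190365

Checks pass: Σm=0; 10 even; l₃=4∈[2,6].
(2·2+1)(2·4+1)(2·4+1) = 405
Δ: 2! 2! 6! / 11! → 1/13860
sum: t=0:+1/192 t=1:−1/36 t=2:+1/192 = -5/288
3j²(2 4 4; 0 0 0) = Δ·Π!·Σ² = 20/693  (sign -1)
sum: t=0:+1/192 = 1/192
3j²(2 4 4; 2 -2 0) = Δ·Π!·Σ² = 3/77  (sign +1)
combine: 4πI² = 405·20/693·3/77 = 2700/5929
take √, sign -1: I = -0.19036462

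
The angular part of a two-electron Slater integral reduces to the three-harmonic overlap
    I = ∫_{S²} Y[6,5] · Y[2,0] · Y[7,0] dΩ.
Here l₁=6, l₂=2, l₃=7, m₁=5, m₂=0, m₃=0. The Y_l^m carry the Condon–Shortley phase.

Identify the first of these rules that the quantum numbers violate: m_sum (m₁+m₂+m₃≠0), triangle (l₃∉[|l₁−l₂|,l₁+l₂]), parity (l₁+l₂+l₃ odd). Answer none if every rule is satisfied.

m_sum

Σmᵢ = 5  ✗
l₃∈[|l₁−l₂|,l₁+l₂]=[4,8], have l₃=7
Σlᵢ = 15 ⇒ odd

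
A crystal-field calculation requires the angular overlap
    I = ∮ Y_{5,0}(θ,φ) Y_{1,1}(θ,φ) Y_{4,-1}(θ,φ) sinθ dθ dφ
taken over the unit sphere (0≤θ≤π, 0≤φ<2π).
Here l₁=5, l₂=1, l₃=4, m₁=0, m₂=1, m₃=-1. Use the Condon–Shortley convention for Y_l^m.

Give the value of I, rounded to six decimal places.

Rules hold: Σm=0, L=10 even, 4≤4≤6.
N = 11·3·9 = 297
Δ = 2!·8!·0!/11! = 1/495
Racah Σ t=1..1: t=1:−1/576 = -1/576
⇒ 3j(5 1 4; 0 0 0)² = 5/99, sgn -1
Racah Σ t=2..2: t=2:+1/1440 = 1/1440
⇒ 3j(5 1 4; 0 1 -1)² = 2/99, sgn -1
4πI² = N·(3j₀)²·(3jₘ)² = 10/33
I = +1·√(0.30303/4π) = 0.15528807

0.155288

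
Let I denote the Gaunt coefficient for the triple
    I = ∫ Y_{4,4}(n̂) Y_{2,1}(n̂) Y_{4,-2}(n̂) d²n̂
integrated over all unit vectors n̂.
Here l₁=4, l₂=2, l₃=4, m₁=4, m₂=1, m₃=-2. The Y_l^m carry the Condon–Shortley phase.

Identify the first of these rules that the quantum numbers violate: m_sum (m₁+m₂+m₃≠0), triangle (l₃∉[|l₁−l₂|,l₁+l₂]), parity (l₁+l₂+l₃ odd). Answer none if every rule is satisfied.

m_sum

Σmᵢ = 3  ✗
l₃∈[|l₁−l₂|,l₁+l₂]=[2,6], have l₃=4
Σlᵢ = 10 ⇒ even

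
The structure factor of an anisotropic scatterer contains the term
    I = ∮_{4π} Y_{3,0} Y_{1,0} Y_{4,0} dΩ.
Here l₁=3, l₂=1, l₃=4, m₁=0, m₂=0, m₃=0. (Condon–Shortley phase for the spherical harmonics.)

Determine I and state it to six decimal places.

0.246233

Checks pass: Σm=0; 8 even; l₃=4∈[2,4].
(2·3+1)(2·1+1)(2·4+1) = 189
Δ: 0! 6! 2! / 9! → 1/252
sum: t=0:+1/36 = 1/36
3j²(3 1 4; 0 0 0) = Δ·Π!·Σ² = 4/63  (sign +1)
(m-triple is (0,0,0) — same symbol as above.)
combine: 4πI² = 189·4/63·4/63 = 16/21
take √, sign +1: I = 0.24623252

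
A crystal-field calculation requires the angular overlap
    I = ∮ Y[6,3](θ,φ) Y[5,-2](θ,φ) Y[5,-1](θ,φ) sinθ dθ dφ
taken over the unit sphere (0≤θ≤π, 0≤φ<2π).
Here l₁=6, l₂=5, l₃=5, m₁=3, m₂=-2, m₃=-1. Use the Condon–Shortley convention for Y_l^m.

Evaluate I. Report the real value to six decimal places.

m-sum 0 ✓  L=16 even ✓  1≤5≤11 ✓
Π(2lᵢ+1) = 13×11×11 = 1573
triangle coeff Δ(6,5,5) = 1/28588560
Σ_t [1,5]: t=1:−1/345600 t=2:+1/13824 t=3:−1/5184 t=4:+1/13824 t=5:−1/345600 = -7/129600
(3j)²=80/7293 [(6 5 5; 0 0 0)], sign=+1
Σ_t [0,3]: t=0:+1/155520 t=1:−1/23040 t=2:+1/34560 t=3:−1/622080 = -1/103680
(3j)²=9/2431 [(6 5 5; 3 -2 -1)], sign=-1
⇒ 4πI² = 240/3757
I = (-1)√(240/3757/(4π)) = -0.07129845

-0.071298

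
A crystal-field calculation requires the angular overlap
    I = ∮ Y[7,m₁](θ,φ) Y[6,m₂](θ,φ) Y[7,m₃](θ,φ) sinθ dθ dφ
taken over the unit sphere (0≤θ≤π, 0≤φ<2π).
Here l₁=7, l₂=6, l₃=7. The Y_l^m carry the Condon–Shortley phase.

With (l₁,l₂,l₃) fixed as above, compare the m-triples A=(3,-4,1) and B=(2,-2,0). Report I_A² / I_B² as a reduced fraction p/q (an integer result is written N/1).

Same 7,6,7: normalisation and zero-m 3j drop out of the ratio.
A: Δ: 6! 8! 6! / 21! → 1/2444321880; sum: t=0:+1/19906560 t=1:−1/10368000 t=2:+1/49766400 = -13/497664000; 3j²(7 6 7; 3 -4 1) = Δ·Π!·Σ² = 91/17765  (sign -1)
B: Δ: 6! 8! 6! / 21! → 1/2444321880; sum: t=0:+1/24883200 t=1:−1/2488320 t=2:+1/1658880 t=3:−1/6220800 t=4:+1/174182400 = 1/11612160; 3j²(7 6 7; 2 -2 0) = Δ·Π!·Σ² = 150/46189  (sign -1)
I_A²/I_B² = (91/17765)/(150/46189) = 1183/750

1183/750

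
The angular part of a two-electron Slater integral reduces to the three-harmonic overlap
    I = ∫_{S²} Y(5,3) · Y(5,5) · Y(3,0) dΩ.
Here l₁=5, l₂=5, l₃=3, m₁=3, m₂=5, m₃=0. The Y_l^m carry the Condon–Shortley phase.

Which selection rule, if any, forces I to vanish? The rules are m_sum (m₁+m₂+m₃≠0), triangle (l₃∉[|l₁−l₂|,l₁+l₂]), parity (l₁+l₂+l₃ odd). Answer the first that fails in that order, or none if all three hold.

Σmᵢ = 8  ✗
l₃∈[|l₁−l₂|,l₁+l₂]=[0,10], have l₃=3
Σlᵢ = 13 ⇒ odd

m_sum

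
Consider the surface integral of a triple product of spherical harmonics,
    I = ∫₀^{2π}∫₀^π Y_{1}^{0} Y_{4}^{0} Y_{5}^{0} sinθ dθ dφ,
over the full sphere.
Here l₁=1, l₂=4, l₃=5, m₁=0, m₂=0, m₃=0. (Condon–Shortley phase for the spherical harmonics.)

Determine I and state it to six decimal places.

Rules hold: Σm=0, L=10 even, 3≤5≤5.
N = 3·9·11 = 297
Δ = 0!·2!·8!/11! = 1/495
Racah Σ t=0..0: t=0:+1/576 = 1/576
⇒ 3j(1 4 5; 0 0 0)² = 5/99, sgn -1
(m-triple is (0,0,0) — same symbol as above.)
4πI² = N·(3j₀)²·(3jₘ)² = 25/33
I = +1·√(0.757576/4π) = 0.24553200

0.245532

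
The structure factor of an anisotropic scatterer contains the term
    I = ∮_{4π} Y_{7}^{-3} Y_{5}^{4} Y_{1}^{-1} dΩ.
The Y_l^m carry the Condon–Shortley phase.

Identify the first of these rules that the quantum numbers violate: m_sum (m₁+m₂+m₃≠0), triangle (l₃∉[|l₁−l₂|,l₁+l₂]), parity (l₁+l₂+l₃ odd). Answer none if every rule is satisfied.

triangle

Σmᵢ = 0  ✓
l₃∈[|l₁−l₂|,l₁+l₂]=[2,12], have l₃=1  ✗
Σlᵢ = 13 ⇒ odd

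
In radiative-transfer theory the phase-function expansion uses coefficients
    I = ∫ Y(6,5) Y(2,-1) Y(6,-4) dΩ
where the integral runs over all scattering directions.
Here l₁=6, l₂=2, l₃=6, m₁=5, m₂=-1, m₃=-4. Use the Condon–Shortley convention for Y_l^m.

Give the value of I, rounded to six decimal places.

m-sum 0 ✓  L=14 even ✓  4≤6≤8 ✓
Π(2lᵢ+1) = 13×5×13 = 845
triangle coeff Δ(6,2,6) = 1/90090
Σ_t [0,2]: t=0:+1/69120 t=1:−1/14400 t=2:+1/69120 = -7/172800
(3j)²=14/715 [(6 2 6; 0 0 0)], sign=-1
Σ_t [0,1]: t=0:+1/725760 t=1:−1/7257600 = 1/806400
(3j)²=27/910 [(6 2 6; 5 -1 -4)], sign=+1
⇒ 4πI² = 27/55
I = (-1)√(27/55/(4π)) = -0.19764945

-0.197649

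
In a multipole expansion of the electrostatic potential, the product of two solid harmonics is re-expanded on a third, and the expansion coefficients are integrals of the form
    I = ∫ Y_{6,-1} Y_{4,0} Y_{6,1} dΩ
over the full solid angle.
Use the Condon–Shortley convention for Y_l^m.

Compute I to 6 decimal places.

m-sum 0 ✓  L=16 even ✓  2≤6≤10 ✓
Π(2lᵢ+1) = 13×9×13 = 1521
triangle coeff Δ(6,4,6) = 1/15315300
Σ_t [0,4]: t=0:+1/829440 t=1:−1/25920 t=2:+1/9216 t=3:−1/25920 t=4:+1/829440 = 7/207360
(3j)²=28/2431 [(6 4 6; 0 0 0)], sign=+1
Σ_t [0,4]: t=0:+1/2903040 t=1:−1/51840 t=2:+1/11520 t=3:−1/20736 t=4:+1/414720 = 1/45360
(3j)²=1024/153153 [(6 4 6; -1 0 1)], sign=-1
⇒ 4πI² = 4096/34969
I = (-1)√(4096/34969/(4π)) = -0.09654581

-0.096546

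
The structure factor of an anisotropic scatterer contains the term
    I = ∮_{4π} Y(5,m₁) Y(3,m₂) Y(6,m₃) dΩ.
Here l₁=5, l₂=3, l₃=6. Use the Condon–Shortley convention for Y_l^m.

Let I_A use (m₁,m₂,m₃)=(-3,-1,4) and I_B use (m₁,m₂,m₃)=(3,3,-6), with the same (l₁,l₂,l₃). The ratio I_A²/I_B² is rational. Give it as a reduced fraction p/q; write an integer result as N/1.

10/11

Shared (l₁,l₂,l₃)=(5,3,6): N and (l;000)² cancel in I_A²/I_B².
A: Δ = 2!·8!·4!/15! = 1/675675; Racah Σ t=0..2: t=0:+1/322560 t=1:−1/30240 t=2:+1/69120 = -1/64512; ⇒ 3j(5 3 6; -3 -1 4)² = 10/1001, sgn -1
B: Δ = 2!·8!·4!/15! = 1/675675; Racah Σ t=2..2: t=2:+1/1935360 = 1/1935360; ⇒ 3j(5 3 6; 3 3 -6)² = 1/91, sgn +1
I_A²/I_B² = (10/1001)/(1/91) = 10/11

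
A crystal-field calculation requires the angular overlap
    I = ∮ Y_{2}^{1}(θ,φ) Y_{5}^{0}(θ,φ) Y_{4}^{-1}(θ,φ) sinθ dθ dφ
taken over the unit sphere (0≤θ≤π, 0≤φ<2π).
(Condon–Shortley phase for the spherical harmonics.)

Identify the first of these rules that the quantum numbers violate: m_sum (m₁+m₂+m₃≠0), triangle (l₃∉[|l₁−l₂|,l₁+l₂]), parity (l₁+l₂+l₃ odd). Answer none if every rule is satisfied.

azimuthal sum: 1 + 0 − 1 = 0  ✓
3 ≤ 4 ≤ 7 (triangle on l)  ✓
L = 2 + 5 + 4 = 11 (odd)  ✗

parity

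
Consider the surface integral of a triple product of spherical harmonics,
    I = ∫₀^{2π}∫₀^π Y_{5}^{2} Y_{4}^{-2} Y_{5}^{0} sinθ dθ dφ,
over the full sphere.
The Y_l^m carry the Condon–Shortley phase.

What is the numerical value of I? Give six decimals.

m-sum 0 ✓  L=14 even ✓  1≤5≤9 ✓
Π(2lᵢ+1) = 11×9×11 = 1089
triangle coeff Δ(5,4,5) = 1/3153150
Σ_t [0,4]: t=0:+1/69120 t=1:−1/1728 t=2:+1/576 t=3:−1/1728 t=4:+1/69120 = 7/11520
(3j)²=2/143 [(5 4 5; 0 0 0)], sign=-1
Σ_t [0,2]: t=0:+1/3456 t=1:−1/1728 t=2:+1/11520 = -7/34560
(3j)²=7/858 [(5 4 5; 2 -2 0)], sign=+1
⇒ 4πI² = 21/169
I = (-1)√(21/169/(4π)) = -0.09944006

-0.099440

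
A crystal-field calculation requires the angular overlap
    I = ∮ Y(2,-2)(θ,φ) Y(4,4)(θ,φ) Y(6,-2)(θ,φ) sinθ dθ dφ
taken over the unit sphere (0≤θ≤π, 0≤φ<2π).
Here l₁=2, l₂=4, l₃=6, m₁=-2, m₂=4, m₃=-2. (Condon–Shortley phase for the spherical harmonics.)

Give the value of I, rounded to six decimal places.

m-sum 0 ✓  L=12 even ✓  2≤6≤6 ✓
Π(2lᵢ+1) = 5×9×13 = 585
triangle coeff Δ(2,4,6) = 1/6435
Σ_t [0,0]: t=0:+1/2304 = 1/2304
(3j)²=5/143 [(2 4 6; 0 0 0)], sign=+1
Σ_t [0,0]: t=0:+1/967680 = 1/967680
(3j)²=1/6435 [(2 4 6; -2 4 -2)], sign=+1
⇒ 4πI² = 5/1573
I = (+1)√(5/1573/(4π)) = 0.01590434

0.015904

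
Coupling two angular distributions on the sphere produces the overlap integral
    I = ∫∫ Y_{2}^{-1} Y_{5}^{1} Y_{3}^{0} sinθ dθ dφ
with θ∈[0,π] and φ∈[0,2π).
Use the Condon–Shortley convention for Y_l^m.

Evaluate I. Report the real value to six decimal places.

Checks pass: Σm=0; 10 even; l₃=3∈[3,7].
(2·2+1)(2·5+1)(2·3+1) = 385
Δ: 4! 0! 6! / 11! → 1/2310
sum: t=2:+1/144 = 1/144
3j²(2 5 3; 0 0 0) = Δ·Π!·Σ² = 10/231  (sign -1)
sum: t=3:−1/216 = -1/216
3j²(2 5 3; -1 1 0) = Δ·Π!·Σ² = 8/231  (sign +1)
combine: 4πI² = 385·10/231·8/231 = 400/693
take √, sign -1: I = -0.21431790

-0.214318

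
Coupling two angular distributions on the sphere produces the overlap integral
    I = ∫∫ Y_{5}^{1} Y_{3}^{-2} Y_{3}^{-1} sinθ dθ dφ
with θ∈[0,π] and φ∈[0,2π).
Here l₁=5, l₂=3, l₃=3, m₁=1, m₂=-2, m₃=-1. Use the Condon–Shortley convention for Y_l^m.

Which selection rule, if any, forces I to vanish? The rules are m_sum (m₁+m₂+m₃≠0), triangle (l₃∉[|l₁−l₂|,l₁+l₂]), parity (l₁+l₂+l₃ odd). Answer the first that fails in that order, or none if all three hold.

Σmᵢ = -2  ✗
l₃∈[|l₁−l₂|,l₁+l₂]=[2,8], have l₃=3
Σlᵢ = 11 ⇒ odd

m_sum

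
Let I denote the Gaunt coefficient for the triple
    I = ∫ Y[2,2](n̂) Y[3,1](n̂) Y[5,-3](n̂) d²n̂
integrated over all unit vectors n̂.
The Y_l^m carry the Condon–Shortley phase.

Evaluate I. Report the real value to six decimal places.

-0.200476

m-sum 0 ✓  L=10 even ✓  1≤5≤5 ✓
Π(2lᵢ+1) = 5×7×11 = 385
triangle coeff Δ(2,3,5) = 1/2310
Σ_t [0,0]: t=0:+1/144 = 1/144
(3j)²=10/231 [(2 3 5; 0 0 0)], sign=-1
Σ_t [0,0]: t=0:+1/1152 = 1/1152
(3j)²=1/33 [(2 3 5; 2 1 -3)], sign=+1
⇒ 4πI² = 50/99
I = (-1)√(50/99/(4π)) = -0.20047604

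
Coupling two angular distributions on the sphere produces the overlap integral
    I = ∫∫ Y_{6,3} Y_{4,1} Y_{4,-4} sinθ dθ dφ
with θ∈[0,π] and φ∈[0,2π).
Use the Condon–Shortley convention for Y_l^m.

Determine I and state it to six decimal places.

Rules hold: Σm=0, L=14 even, 2≤4≤10.
N = 13·9·9 = 1053
Δ = 6!·6!·2!/15! = 1/1261260
Racah Σ t=2..4: t=2:+1/4608 t=3:−1/1296 t=4:+1/4608 = -7/20736
⇒ 3j(6 4 4; 0 0 0)² = 20/1287, sgn -1
Racah Σ t=3..3: t=3:−1/51840 = -1/51840
⇒ 3j(6 4 4; 3 1 -4)² = 8/429, sgn -1
4πI² = N·(3j₀)²·(3jₘ)² = 480/1573
I = +1·√(0.305149/4π) = 0.15583009

0.155830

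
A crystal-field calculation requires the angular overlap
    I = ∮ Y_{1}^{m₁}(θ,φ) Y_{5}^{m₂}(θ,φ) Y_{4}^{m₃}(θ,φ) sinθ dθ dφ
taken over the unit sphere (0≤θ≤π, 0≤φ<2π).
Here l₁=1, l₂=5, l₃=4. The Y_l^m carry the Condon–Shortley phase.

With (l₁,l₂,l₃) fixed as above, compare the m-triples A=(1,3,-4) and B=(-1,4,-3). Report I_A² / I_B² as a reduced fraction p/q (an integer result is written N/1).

1/36

Shared (l₁,l₂,l₃)=(1,5,4): N and (l;000)² cancel in I_A²/I_B².
A: Δ = 2!·0!·8!/11! = 1/495; Racah Σ t=0..0: t=0:+1/80640 = 1/80640; ⇒ 3j(1 5 4; 1 3 -4)² = 1/495, sgn +1
B: Δ = 2!·0!·8!/11! = 1/495; Racah Σ t=2..2: t=2:+1/10080 = 1/10080; ⇒ 3j(1 5 4; -1 4 -3)² = 4/55, sgn -1
I_A²/I_B² = (1/495)/(4/55) = 1/36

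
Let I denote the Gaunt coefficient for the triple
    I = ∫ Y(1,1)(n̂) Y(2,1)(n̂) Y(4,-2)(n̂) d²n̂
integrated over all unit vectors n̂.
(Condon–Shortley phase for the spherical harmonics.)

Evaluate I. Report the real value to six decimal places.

l₃=4 ∉ [1,3] — triangle fails ⇒ I = 0

0.000000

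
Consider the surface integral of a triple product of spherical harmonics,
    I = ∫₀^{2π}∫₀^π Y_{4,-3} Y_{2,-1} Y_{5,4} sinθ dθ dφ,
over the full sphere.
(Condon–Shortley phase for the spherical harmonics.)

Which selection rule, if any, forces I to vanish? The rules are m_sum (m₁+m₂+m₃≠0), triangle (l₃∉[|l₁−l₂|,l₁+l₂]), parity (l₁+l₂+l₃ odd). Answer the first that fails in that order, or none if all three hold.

azimuthal sum: -3 − 1 + 4 = 0  ✓
2 ≤ 5 ≤ 6 (triangle on l)  ✓
L = 4 + 2 + 5 = 11 (odd)  ✗

parity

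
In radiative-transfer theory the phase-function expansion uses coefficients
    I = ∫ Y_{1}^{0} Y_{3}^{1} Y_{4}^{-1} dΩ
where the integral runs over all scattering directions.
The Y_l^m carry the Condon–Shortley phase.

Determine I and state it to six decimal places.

Checks pass: Σm=0; 8 even; l₃=4∈[2,4].
(2·1+1)(2·3+1)(2·4+1) = 189
Δ: 0! 2! 6! / 9! → 1/252
sum: t=0:+1/36 = 1/36
3j²(1 3 4; 0 0 0) = Δ·Π!·Σ² = 4/63  (sign +1)
sum: t=0:+1/48 = 1/48
3j²(1 3 4; 0 1 -1) = Δ·Π!·Σ² = 5/84  (sign -1)
combine: 4πI² = 189·4/63·5/84 = 5/7
take √, sign -1: I = -0.23841361

-0.238414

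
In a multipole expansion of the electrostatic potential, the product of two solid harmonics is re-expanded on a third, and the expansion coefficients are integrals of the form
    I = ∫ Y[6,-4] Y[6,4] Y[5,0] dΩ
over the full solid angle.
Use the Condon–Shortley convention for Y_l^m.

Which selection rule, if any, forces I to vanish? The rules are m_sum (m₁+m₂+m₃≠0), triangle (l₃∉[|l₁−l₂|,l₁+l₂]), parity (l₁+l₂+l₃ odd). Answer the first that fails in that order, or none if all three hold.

parity

Σmᵢ = 0  ✓
l₃∈[|l₁−l₂|,l₁+l₂]=[0,12], have l₃=5  ✓
Σlᵢ = 17 ⇒ odd  ✗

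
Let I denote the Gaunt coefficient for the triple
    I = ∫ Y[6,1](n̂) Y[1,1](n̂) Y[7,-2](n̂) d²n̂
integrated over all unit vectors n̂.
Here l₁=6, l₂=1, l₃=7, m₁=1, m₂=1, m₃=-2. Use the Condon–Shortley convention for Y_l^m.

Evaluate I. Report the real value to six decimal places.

Rules hold: Σm=0, L=14 even, 5≤7≤7.
N = 13·3·15 = 585
Δ = 0!·12!·2!/15! = 1/1365
Racah Σ t=0..0: t=0:+1/518400 = 1/518400
⇒ 3j(6 1 7; 0 0 0)² = 7/195, sgn -1
Racah Σ t=0..0: t=0:+1/1209600 = 1/1209600
⇒ 3j(6 1 7; 1 1 -2)² = 12/455, sgn -1
4πI² = N·(3j₀)²·(3jₘ)² = 36/65
I = +1·√(0.553846/4π) = 0.20993732

0.209937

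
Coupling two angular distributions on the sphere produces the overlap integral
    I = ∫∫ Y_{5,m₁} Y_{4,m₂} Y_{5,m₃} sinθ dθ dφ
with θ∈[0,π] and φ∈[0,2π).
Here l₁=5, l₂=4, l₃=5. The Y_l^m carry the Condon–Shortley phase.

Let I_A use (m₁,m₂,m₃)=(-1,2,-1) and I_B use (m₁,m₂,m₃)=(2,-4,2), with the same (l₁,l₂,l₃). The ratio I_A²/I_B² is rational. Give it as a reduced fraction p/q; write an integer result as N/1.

l's match ⇒ only the (l;m) 3-j factors differ between A and B.
A: triangle coeff Δ(5,4,5) = 1/3153150; Σ_t [2,4]: t=2:+1/4608 t=3:−1/1296 t=4:+1/4608 = -7/20736; (3j)²=20/1287 [(5 4 5; -1 2 -1)], sign=-1
B: triangle coeff Δ(5,4,5) = 1/3153150; Σ_t [0,0]: t=0:+1/20736 = 1/20736; (3j)²=35/1287 [(5 4 5; 2 -4 2)], sign=-1
I_A²/I_B² = (20/1287)/(35/1287) = 4/7

4/7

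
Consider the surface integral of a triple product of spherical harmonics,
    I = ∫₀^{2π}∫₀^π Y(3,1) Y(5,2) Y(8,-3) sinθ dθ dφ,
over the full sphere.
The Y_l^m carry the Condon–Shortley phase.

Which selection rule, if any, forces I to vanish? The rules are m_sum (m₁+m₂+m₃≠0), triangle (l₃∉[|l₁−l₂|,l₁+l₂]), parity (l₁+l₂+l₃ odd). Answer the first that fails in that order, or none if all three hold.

none

azimuthal sum: 1 + 2 − 3 = 0  ✓
2 ≤ 8 ≤ 8 (triangle on l)  ✓
L = 3 + 5 + 8 = 16 (even)  ✓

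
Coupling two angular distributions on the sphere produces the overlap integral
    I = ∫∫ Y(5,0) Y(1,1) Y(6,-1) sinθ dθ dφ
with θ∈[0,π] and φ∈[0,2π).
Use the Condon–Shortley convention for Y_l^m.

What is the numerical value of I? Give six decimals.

m-sum 0 ✓  L=12 even ✓  4≤6≤6 ✓
Π(2lᵢ+1) = 11×3×13 = 429
triangle coeff Δ(5,1,6) = 1/858
Σ_t [0,0]: t=0:+1/14400 = 1/14400
(3j)²=6/143 [(5 1 6; 0 0 0)], sign=+1
Σ_t [0,0]: t=0:+1/28800 = 1/28800
(3j)²=7/286 [(5 1 6; 0 1 -1)], sign=-1
⇒ 4πI² = 63/143
I = (-1)√(63/143/(4π)) = -0.18723944

-0.187239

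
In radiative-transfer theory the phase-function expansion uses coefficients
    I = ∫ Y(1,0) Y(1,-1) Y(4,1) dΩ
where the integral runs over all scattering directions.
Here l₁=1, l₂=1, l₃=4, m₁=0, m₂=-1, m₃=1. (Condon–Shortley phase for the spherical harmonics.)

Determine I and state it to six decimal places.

0.000000

|1−1|≤4≤1+1 violated ⇒ I = 0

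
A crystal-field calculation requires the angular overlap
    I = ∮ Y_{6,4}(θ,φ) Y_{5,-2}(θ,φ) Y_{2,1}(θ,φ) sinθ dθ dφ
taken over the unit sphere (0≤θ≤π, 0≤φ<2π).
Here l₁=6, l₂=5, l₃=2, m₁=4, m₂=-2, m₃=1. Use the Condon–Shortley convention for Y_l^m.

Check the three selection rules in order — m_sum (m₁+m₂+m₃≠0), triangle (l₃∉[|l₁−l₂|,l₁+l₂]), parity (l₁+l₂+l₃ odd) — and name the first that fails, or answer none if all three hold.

m_sum

m₁+m₂+m₃ = 4 − 2 + 1 = 3  ✗
triangle: |6−5|=1 ≤ l₃=2 ≤ 6+5=11
parity: l₁+l₂+l₃ = 13 is odd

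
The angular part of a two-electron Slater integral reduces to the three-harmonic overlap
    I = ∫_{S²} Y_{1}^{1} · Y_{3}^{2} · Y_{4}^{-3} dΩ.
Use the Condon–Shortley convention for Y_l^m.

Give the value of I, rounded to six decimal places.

m-sum 0 ✓  L=8 even ✓  2≤4≤4 ✓
Π(2lᵢ+1) = 3×7×9 = 189
triangle coeff Δ(1,3,4) = 1/252
Σ_t [0,0]: t=0:+1/36 = 1/36
(3j)²=4/63 [(1 3 4; 0 0 0)], sign=+1
Σ_t [0,0]: t=0:+1/240 = 1/240
(3j)²=1/12 [(1 3 4; 1 2 -3)], sign=-1
⇒ 4πI² = 1/1
I = (-1)√(1/1/(4π)) = -0.28209479

-0.282095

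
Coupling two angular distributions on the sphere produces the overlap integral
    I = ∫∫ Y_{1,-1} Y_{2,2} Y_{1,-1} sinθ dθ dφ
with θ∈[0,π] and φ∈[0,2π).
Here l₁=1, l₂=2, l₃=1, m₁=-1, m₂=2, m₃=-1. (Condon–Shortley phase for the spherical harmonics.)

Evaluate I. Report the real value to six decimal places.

0.309019

Rules hold: Σm=0, L=4 even, 1≤1≤3.
N = 3·5·3 = 45
Δ = 2!·0!·2!/5! = 1/30
Racah Σ t=1..1: t=1:−1/1 = -1/1
⇒ 3j(1 2 1; 0 0 0)² = 2/15, sgn +1
Racah Σ t=2..2: t=2:+1/4 = 1/4
⇒ 3j(1 2 1; -1 2 -1)² = 1/5, sgn +1
4πI² = N·(3j₀)²·(3jₘ)² = 6/5
I = +1·√(1.2/4π) = 0.30901936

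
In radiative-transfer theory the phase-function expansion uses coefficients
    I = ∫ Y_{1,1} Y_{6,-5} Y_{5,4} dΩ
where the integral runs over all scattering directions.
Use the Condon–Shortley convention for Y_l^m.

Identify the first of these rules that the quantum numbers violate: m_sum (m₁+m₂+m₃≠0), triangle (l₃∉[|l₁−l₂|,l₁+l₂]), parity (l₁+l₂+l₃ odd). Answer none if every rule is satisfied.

none

azimuthal sum: 1 − 5 + 4 = 0  ✓
5 ≤ 5 ≤ 7 (triangle on l)  ✓
L = 1 + 6 + 5 = 12 (even)  ✓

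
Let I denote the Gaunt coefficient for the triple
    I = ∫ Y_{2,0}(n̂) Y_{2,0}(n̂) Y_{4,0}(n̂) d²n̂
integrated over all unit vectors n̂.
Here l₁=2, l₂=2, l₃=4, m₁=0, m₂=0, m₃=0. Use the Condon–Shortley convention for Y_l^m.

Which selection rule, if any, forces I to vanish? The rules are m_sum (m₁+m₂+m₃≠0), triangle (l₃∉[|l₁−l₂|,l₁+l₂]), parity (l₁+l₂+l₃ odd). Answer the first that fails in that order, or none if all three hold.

m₁+m₂+m₃ = 0 + 0 + 0 = 0  ✓
triangle: |2−2|=0 ≤ l₃=4 ≤ 2+2=4  ✓
parity: l₁+l₂+l₃ = 8 is even  ✓

none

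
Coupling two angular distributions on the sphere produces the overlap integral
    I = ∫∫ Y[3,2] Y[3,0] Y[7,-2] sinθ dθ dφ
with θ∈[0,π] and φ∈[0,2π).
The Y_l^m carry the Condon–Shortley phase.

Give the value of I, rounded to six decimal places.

triangle: need 0≤l₃≤6, have 7; I=0

0.000000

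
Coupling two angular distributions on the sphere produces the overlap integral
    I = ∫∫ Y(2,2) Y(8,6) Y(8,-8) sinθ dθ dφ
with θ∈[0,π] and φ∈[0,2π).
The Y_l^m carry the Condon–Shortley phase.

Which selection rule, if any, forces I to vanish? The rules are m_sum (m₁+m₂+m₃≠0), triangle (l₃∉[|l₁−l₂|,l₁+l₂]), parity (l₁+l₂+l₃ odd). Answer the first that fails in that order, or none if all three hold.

m₁+m₂+m₃ = 2 + 6 − 8 = 0  ✓
triangle: |2−8|=6 ≤ l₃=8 ≤ 2+8=10  ✓
parity: l₁+l₂+l₃ = 18 is even  ✓

none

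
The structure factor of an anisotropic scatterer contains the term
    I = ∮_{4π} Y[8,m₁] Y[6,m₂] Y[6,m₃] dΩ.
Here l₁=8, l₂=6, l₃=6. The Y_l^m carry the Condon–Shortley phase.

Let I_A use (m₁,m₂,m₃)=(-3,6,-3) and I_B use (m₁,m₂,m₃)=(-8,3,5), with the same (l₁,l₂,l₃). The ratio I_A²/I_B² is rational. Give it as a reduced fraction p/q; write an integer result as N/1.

7/13

Shared (l₁,l₂,l₃)=(8,6,6): N and (l;000)² cancel in I_A²/I_B².
A: Δ = 8!·8!·4!/21! = 1/1309458150; Racah Σ t=8..8: t=8:+1/696729600 = 1/696729600; ⇒ 3j(8 6 6; -3 6 -3)² = 33/4199, sgn -1
B: Δ = 8!·8!·4!/21! = 1/1309458150; Racah Σ t=8..8: t=8:+1/9754214400 = 1/9754214400; ⇒ 3j(8 6 6; -8 3 5)² = 33/2261, sgn -1
I_A²/I_B² = (33/4199)/(33/2261) = 7/13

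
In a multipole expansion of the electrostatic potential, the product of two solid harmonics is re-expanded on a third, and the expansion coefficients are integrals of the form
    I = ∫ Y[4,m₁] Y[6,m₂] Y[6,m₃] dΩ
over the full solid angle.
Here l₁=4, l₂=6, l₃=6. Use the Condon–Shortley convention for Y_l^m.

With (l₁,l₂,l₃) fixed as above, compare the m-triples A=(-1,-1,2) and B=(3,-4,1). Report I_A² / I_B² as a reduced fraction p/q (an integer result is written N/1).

Same 4,6,6: normalisation and zero-m 3j drop out of the ratio.
A: Δ: 4! 4! 8! / 17! → 1/15315300; sum: t=1:−1/82944 t=2:+1/17280 t=3:−1/34560 t=4:+1/725760 = 53/2903040; 3j²(4 6 6; -1 -1 2) = Δ·Π!·Σ² = 2809/306306  (sign +1)
B: Δ: 4! 4! 8! / 17! → 1/15315300; sum: t=0:+1/207360 t=1:−1/725760 = 1/290304; 3j²(4 6 6; 3 -4 1) = Δ·Π!·Σ² = 125/7293  (sign -1)
I_A²/I_B² = (2809/306306)/(125/7293) = 2809/5250

2809/5250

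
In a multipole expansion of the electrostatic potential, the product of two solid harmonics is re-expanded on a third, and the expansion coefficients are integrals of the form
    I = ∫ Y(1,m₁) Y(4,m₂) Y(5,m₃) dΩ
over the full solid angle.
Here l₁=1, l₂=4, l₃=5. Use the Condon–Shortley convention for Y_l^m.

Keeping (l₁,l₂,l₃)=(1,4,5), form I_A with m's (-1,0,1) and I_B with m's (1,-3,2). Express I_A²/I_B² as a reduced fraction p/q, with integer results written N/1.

5/1

Same 1,4,5: normalisation and zero-m 3j drop out of the ratio.
A: Δ: 0! 2! 8! / 11! → 1/495; sum: t=0:+1/1152 = 1/1152; 3j²(1 4 5; -1 0 1) = Δ·Π!·Σ² = 1/33  (sign +1)
B: Δ: 0! 2! 8! / 11! → 1/495; sum: t=0:+1/10080 = 1/10080; 3j²(1 4 5; 1 -3 2) = Δ·Π!·Σ² = 1/165  (sign -1)
I_A²/I_B² = (1/33)/(1/165) = 5/1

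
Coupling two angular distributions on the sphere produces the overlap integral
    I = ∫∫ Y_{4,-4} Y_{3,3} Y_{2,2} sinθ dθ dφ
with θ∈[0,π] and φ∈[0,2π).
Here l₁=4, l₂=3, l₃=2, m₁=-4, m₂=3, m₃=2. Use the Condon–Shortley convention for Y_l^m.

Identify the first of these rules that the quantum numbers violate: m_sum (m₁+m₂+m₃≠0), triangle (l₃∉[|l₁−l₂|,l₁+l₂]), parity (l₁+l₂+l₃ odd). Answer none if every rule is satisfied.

m_sum

azimuthal sum: -4 + 3 + 2 = 1  ✗
1 ≤ 2 ≤ 7 (triangle on l)
L = 4 + 3 + 2 = 9 (odd)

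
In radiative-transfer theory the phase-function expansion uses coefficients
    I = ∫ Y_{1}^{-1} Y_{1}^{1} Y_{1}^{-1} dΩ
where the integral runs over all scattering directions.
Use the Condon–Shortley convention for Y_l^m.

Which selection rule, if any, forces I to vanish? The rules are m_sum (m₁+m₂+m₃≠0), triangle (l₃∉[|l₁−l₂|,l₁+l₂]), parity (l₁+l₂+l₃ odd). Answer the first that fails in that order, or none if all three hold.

m₁+m₂+m₃ = -1 + 1 − 1 = -1  ✗
triangle: |1−1|=0 ≤ l₃=1 ≤ 1+1=2
parity: l₁+l₂+l₃ = 3 is odd

m_sum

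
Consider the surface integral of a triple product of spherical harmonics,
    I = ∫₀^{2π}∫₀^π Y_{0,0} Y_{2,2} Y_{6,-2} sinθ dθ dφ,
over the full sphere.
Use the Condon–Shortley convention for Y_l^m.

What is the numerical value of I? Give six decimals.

0.000000

l₃=6 ∉ [2,2] — triangle fails ⇒ I = 0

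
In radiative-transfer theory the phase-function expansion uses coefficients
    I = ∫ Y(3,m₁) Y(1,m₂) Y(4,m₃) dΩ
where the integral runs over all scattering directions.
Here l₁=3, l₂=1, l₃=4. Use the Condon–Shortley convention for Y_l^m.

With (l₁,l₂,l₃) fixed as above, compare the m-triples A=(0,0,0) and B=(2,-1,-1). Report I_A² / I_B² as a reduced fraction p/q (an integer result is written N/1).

16/3

Same 3,1,4: normalisation and zero-m 3j drop out of the ratio.
A: Δ: 0! 6! 2! / 9! → 1/252; sum: t=0:+1/36 = 1/36; 3j²(3 1 4; 0 0 0) = Δ·Π!·Σ² = 4/63  (sign +1)
B: Δ: 0! 6! 2! / 9! → 1/252; sum: t=0:+1/240 = 1/240; 3j²(3 1 4; 2 -1 -1) = Δ·Π!·Σ² = 1/84  (sign -1)
I_A²/I_B² = (4/63)/(1/84) = 16/3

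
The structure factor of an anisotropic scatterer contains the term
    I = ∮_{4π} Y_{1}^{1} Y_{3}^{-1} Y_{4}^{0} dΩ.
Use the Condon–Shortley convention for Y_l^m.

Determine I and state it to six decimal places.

0.150786

Checks pass: Σm=0; 8 even; l₃=4∈[2,4].
(2·1+1)(2·3+1)(2·4+1) = 189
Δ: 0! 2! 6! / 9! → 1/252
sum: t=0:+1/36 = 1/36
3j²(1 3 4; 0 0 0) = Δ·Π!·Σ² = 4/63  (sign +1)
sum: t=0:+1/96 = 1/96
3j²(1 3 4; 1 -1 0) = Δ·Π!·Σ² = 1/42  (sign +1)
combine: 4πI² = 189·4/63·1/42 = 2/7
take √, sign +1: I = 0.15078601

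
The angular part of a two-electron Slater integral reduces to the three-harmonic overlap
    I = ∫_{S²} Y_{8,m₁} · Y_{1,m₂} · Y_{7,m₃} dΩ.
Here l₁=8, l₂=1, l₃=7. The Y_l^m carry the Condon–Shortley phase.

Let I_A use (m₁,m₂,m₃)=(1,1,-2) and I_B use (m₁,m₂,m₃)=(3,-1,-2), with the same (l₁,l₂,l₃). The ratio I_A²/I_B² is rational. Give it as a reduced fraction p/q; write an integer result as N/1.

21/55

Same 8,1,7: normalisation and zero-m 3j drop out of the ratio.
A: Δ: 2! 14! 0! / 17! → 1/2040; sum: t=2:+1/87091200 = 1/87091200; 3j²(8 1 7; 1 1 -2) = Δ·Π!·Σ² = 7/680  (sign -1)
B: Δ: 2! 14! 0! / 17! → 1/2040; sum: t=0:+1/87091200 = 1/87091200; 3j²(8 1 7; 3 -1 -2) = Δ·Π!·Σ² = 11/408  (sign -1)
I_A²/I_B² = (7/680)/(11/408) = 21/55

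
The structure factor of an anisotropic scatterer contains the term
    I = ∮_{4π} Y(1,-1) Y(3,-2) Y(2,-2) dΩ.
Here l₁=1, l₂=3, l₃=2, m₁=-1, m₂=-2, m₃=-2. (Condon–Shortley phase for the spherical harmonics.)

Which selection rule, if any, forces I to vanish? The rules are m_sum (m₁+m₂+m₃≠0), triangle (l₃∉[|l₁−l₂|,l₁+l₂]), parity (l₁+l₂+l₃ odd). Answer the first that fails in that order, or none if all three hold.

m_sum

Σmᵢ = -5  ✗
l₃∈[|l₁−l₂|,l₁+l₂]=[2,4], have l₃=2
Σlᵢ = 6 ⇒ even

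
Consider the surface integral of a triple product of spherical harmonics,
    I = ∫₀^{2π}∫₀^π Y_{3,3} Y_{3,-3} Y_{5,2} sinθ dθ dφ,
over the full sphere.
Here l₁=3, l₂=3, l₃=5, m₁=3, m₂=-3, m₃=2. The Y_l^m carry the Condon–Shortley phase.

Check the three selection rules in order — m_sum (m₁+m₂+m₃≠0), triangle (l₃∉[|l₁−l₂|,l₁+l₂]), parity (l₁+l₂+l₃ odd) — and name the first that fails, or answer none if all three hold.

Σmᵢ = 2  ✗
l₃∈[|l₁−l₂|,l₁+l₂]=[0,6], have l₃=5
Σlᵢ = 11 ⇒ odd

m_sum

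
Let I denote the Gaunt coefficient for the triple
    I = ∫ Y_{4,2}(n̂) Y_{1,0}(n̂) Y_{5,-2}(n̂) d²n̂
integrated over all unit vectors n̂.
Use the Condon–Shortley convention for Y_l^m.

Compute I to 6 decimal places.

0.225034

Checks pass: Σm=0; 10 even; l₃=5∈[3,5].
(2·4+1)(2·1+1)(2·5+1) = 297
Δ: 0! 8! 2! / 11! → 1/495
sum: t=0:+1/576 = 1/576
3j²(4 1 5; 0 0 0) = Δ·Π!·Σ² = 5/99  (sign -1)
sum: t=0:+1/1440 = 1/1440
3j²(4 1 5; 2 0 -2) = Δ·Π!·Σ² = 7/165  (sign -1)
combine: 4πI² = 297·5/99·7/165 = 7/11
take √, sign +1: I = 0.22503380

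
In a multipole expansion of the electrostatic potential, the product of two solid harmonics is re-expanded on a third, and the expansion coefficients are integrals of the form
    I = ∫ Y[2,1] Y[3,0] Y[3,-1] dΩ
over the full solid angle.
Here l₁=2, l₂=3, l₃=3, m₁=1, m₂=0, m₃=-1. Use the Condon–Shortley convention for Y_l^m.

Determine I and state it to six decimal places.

-0.059471

Rules hold: Σm=0, L=8 even, 1≤3≤5.
N = 5·7·7 = 245
Δ = 2!·2!·4!/9! = 1/3780
Racah Σ t=0..2: t=0:+1/24 t=1:−1/4 t=2:+1/24 = -1/6
⇒ 3j(2 3 3; 0 0 0)² = 4/105, sgn +1
Racah Σ t=0..1: t=0:+1/12 t=1:−1/8 = -1/24
⇒ 3j(2 3 3; 1 0 -1)² = 1/210, sgn -1
4πI² = N·(3j₀)²·(3jₘ)² = 2/45
I = -1·√(0.0444444/4π) = -0.05947080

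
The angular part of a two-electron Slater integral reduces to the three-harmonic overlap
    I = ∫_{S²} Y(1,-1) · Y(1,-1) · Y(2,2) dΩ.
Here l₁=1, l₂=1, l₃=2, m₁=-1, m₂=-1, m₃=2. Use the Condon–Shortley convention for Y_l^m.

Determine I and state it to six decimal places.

0.309019

Checks pass: Σm=0; 4 even; l₃=2∈[0,2].
(2·1+1)(2·1+1)(2·2+1) = 45
Δ: 0! 2! 2! / 5! → 1/30
sum: t=0:+1/1 = 1/1
3j²(1 1 2; 0 0 0) = Δ·Π!·Σ² = 2/15  (sign +1)
sum: t=0:+1/4 = 1/4
3j²(1 1 2; -1 -1 2) = Δ·Π!·Σ² = 1/5  (sign +1)
combine: 4πI² = 45·2/15·1/5 = 6/5
take √, sign +1: I = 0.30901936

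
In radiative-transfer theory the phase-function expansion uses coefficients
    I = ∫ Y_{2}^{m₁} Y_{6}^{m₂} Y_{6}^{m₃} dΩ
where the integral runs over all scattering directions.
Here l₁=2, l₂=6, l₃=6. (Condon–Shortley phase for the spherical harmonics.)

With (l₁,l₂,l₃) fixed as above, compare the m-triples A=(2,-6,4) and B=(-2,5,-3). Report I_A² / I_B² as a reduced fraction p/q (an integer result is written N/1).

Shared (l₁,l₂,l₃)=(2,6,6): N and (l;000)² cancel in I_A²/I_B².
A: Δ = 2!·2!·10!/15! = 1/90090; Racah Σ t=0..0: t=0:+1/14515200 = 1/14515200; ⇒ 3j(2 6 6; 2 -6 4)² = 2/455, sgn +1
B: Δ = 2!·2!·10!/15! = 1/90090; Racah Σ t=2..2: t=2:+1/1451520 = 1/1451520; ⇒ 3j(2 6 6; -2 5 -3)² = 1/91, sgn -1
I_A²/I_B² = (2/455)/(1/91) = 2/5

2/5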